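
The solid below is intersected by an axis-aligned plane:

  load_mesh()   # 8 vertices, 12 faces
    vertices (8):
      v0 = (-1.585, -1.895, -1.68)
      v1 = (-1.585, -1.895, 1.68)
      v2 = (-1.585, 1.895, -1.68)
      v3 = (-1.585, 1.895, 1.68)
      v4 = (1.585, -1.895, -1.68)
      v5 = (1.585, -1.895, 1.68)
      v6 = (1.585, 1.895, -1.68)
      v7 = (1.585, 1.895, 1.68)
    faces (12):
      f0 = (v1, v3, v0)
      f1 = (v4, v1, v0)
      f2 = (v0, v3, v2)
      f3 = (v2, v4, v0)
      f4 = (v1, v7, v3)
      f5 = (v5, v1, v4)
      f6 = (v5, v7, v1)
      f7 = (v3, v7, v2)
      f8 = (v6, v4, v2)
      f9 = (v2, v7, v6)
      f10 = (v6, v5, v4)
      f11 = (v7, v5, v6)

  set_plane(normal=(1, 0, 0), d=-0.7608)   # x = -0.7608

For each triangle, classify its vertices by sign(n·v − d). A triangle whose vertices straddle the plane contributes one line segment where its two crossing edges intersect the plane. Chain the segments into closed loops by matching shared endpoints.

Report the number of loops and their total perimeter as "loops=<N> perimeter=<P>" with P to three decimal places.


loops=1 perimeter=14.300

Straddling triangles (8 of 12):
  (v4,v1,v0) [+--] → (-0.7608, -1.895, 0.8064)–(-0.7608, -1.895, -1.68)  len=2.4864
  (v2,v4,v0) [-+-] → (-0.7608, 0.9096, -1.68)–(-0.7608, -1.895, -1.68)  len=2.8046
  (v1,v7,v3) [-+-] → (-0.7608, -0.9096, 1.68)–(-0.7608, 1.895, 1.68)  len=2.8046
  (v5,v1,v4) [+-+] → (-0.7608, -1.895, 1.68)–(-0.7608, -1.895, 0.8064)  len=0.8736
  (v5,v7,v1) [++-] → (-0.7608, -0.9096, 1.68)–(-0.7608, -1.895, 1.68)  len=0.9854
  (v3,v7,v2) [-+-] → (-0.7608, 1.895, 1.68)–(-0.7608, 1.895, -0.8064)  len=2.4864
  (v6,v4,v2) [++-] → (-0.7608, 0.9096, -1.68)–(-0.7608, 1.895, -1.68)  len=0.9854
  (v2,v7,v6) [-++] → (-0.7608, 1.895, -0.8064)–(-0.7608, 1.895, -1.68)  len=0.8736

Chained into 1 loop(s):
  loop 1: 8 segments, perimeter = 14.3000
Total perimeter = 14.300


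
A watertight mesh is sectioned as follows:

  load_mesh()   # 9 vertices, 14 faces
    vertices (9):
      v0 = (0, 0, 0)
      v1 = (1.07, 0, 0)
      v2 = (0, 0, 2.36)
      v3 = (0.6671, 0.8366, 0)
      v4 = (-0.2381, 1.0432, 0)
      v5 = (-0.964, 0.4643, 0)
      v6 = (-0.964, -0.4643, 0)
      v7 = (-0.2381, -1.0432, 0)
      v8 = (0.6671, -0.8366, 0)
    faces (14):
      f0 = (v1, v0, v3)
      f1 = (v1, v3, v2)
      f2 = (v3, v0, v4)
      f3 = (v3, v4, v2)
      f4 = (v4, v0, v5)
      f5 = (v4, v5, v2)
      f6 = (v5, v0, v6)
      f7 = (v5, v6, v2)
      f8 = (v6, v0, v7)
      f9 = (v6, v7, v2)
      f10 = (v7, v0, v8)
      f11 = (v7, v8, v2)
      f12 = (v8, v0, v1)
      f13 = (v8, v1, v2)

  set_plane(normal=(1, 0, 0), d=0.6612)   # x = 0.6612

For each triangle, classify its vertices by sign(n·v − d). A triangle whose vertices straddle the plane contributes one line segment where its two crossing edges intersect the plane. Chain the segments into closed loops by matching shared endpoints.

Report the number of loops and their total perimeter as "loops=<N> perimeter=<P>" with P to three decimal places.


Straddling triangles (8 of 14):
  (v1,v0,v3) [+-+] → (0.6612, 0, 0)–(0.6612, 0.829201, 0)  len=0.8292
  (v1,v3,v2) [++-] → (0.6612, 0.829201, 0.0208724)–(0.6612, 0, 0.901652)  len=1.2097
  (v3,v0,v4) [+--] → (0.6612, 0.829201, 0)–(0.6612, 0.837947, 0)  len=0.0087
  (v3,v4,v2) [+--] → (0.6612, 0.837947, 0)–(0.6612, 0.829201, 0.0208724)  len=0.0226
  (v7,v0,v8) [--+] → (0.6612, -0.829201, 0)–(0.6612, -0.837947, 0)  len=0.0087
  (v7,v8,v2) [-+-] → (0.6612, -0.837947, 0)–(0.6612, -0.829201, 0.0208724)  len=0.0226
  (v8,v0,v1) [+-+] → (0.6612, -0.829201, 0)–(0.6612, 0, 0)  len=0.8292
  (v8,v1,v2) [++-] → (0.6612, 0, 0.901652)–(0.6612, -0.829201, 0.0208724)  len=1.2097

Chained into 1 loop(s):
  loop 1: 8 segments, perimeter = 4.1405
Total perimeter = 4.141

loops=1 perimeter=4.141


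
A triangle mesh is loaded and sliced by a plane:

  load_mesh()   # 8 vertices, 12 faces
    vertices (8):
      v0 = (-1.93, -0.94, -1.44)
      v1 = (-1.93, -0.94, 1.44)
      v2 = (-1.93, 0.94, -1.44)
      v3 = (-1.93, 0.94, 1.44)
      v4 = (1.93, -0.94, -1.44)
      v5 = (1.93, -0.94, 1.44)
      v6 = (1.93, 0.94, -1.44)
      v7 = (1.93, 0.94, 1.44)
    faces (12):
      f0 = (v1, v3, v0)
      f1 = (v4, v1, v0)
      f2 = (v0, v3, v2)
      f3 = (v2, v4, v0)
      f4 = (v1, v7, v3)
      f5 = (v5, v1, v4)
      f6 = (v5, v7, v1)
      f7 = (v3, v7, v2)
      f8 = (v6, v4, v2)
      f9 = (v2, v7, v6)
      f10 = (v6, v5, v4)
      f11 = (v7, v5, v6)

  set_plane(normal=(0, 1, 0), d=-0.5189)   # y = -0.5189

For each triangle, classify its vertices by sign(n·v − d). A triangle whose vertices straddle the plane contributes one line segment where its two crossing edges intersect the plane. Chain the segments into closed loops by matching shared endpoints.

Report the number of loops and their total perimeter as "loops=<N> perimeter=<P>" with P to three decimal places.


loops=1 perimeter=13.480

Straddling triangles (8 of 12):
  (v1,v3,v0) [-+-] → (-1.93, -0.5189, 1.44)–(-1.93, -0.5189, -0.794911)  len=2.2349
  (v0,v3,v2) [-++] → (-1.93, -0.5189, -0.794911)–(-1.93, -0.5189, -1.44)  len=0.6451
  (v2,v4,v0) [+--] → (1.0654, -0.5189, -1.44)–(-1.93, -0.5189, -1.44)  len=2.9954
  (v1,v7,v3) [-++] → (-1.0654, -0.5189, 1.44)–(-1.93, -0.5189, 1.44)  len=0.8646
  (v5,v7,v1) [-+-] → (1.93, -0.5189, 1.44)–(-1.0654, -0.5189, 1.44)  len=2.9954
  (v6,v4,v2) [+-+] → (1.93, -0.5189, -1.44)–(1.0654, -0.5189, -1.44)  len=0.8646
  (v6,v5,v4) [+--] → (1.93, -0.5189, 0.794911)–(1.93, -0.5189, -1.44)  len=2.2349
  (v7,v5,v6) [+-+] → (1.93, -0.5189, 1.44)–(1.93, -0.5189, 0.794911)  len=0.6451

Chained into 1 loop(s):
  loop 1: 8 segments, perimeter = 13.4800
Total perimeter = 13.480


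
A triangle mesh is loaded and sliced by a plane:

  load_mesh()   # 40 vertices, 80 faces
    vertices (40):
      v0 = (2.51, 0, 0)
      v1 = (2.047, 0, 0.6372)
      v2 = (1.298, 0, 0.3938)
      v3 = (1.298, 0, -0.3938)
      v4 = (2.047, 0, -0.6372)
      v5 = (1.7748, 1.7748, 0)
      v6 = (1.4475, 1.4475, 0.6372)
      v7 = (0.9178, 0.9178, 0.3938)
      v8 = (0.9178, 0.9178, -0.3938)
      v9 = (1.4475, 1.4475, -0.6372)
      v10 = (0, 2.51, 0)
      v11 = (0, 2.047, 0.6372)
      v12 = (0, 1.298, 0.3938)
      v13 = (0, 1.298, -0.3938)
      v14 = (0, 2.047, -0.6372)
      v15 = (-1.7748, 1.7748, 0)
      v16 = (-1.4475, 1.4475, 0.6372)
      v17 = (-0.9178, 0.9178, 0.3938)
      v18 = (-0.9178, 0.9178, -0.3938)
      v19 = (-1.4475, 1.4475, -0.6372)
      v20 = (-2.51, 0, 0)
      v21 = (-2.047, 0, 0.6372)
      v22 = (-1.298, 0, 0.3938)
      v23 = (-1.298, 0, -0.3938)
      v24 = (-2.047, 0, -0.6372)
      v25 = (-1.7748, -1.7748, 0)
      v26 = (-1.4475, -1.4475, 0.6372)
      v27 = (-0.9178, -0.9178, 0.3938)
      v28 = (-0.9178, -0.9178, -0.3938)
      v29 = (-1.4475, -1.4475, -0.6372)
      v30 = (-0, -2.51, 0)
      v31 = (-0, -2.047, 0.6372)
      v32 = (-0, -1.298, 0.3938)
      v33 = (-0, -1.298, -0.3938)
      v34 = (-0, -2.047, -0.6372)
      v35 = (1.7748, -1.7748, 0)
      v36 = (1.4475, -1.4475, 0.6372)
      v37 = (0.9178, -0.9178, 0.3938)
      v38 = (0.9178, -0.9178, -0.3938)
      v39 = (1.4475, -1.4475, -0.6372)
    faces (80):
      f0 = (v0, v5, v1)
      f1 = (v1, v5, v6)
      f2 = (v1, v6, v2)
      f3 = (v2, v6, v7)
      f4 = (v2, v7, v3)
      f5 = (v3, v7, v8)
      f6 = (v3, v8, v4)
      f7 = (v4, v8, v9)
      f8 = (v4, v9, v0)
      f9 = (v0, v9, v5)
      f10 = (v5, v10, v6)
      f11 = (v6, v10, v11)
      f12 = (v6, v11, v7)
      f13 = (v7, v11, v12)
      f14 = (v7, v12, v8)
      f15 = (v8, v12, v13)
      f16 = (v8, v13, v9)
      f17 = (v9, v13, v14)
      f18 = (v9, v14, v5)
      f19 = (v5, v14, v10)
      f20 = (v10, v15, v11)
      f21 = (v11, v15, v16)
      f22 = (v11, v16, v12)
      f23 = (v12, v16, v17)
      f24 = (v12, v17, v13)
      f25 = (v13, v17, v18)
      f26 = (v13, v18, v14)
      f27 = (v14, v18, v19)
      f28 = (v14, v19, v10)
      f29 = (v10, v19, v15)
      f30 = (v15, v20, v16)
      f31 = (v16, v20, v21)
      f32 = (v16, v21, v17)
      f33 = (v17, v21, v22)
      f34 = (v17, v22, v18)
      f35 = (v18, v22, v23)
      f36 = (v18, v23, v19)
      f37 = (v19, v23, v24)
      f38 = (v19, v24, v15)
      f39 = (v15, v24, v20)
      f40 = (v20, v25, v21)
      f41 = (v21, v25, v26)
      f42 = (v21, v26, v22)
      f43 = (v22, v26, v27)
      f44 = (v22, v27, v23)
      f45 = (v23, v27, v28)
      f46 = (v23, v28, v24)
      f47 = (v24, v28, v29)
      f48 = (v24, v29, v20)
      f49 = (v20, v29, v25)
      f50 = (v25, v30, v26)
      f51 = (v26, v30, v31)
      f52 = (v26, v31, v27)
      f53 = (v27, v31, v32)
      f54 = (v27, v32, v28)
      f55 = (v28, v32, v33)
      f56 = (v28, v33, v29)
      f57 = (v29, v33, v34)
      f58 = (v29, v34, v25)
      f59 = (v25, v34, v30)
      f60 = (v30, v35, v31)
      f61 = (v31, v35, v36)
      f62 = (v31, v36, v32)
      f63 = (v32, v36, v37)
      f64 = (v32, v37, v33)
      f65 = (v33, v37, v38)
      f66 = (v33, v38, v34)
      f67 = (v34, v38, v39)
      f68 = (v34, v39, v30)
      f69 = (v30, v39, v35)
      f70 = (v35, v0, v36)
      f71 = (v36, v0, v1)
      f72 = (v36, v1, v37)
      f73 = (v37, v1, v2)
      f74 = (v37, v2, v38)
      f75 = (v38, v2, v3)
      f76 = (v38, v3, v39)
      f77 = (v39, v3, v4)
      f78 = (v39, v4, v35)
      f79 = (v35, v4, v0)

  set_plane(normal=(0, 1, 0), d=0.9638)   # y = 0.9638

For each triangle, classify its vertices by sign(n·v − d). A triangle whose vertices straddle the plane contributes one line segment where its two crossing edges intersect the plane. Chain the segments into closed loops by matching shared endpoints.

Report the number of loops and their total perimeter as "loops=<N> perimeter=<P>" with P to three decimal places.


loops=2 perimeter=8.236

Straddling triangles (24 of 80):
  (v0,v5,v1) [-+-] → (2.11075, 0.9638, 0)–(1.89918, 0.9638, 0.29117)  len=0.3599
  (v1,v5,v6) [-++] → (1.89918, 0.9638, 0.29117)–(1.64783, 0.9638, 0.6372)  len=0.4277
  (v1,v6,v2) [-+-] → (1.64783, 0.9638, 0.6372)–(1.39754, 0.9638, 0.555865)  len=0.2632
  (v2,v6,v7) [-+-] → (1.39754, 0.9638, 0.555865)–(0.9638, 0.9638, 0.414937)  len=0.4561
  (v4,v8,v9) [--+] → (0.9638, 0.9638, -0.414937)–(1.64783, 0.9638, -0.6372)  len=0.7192
  (v4,v9,v0) [-+-] → (1.64783, 0.9638, -0.6372)–(1.80255, 0.9638, -0.424272)  len=0.2632
  (v0,v9,v5) [-++] → (1.80255, 0.9638, -0.424272)–(2.11075, 0.9638, 0)  len=0.5244
  (v6,v11,v7) [++-] → (0.880412, 0.9638, 0.403715)–(0.9638, 0.9638, 0.414937)  len=0.0841
  (v7,v11,v12) [-++] → (0.880412, 0.9638, 0.403715)–(0.806756, 0.9638, 0.3938)  len=0.0743
  (v7,v12,v8) [-+-] → (0.806756, 0.9638, 0.3938)–(0.806756, 0.9638, -0.298509)  len=0.6923
  (v8,v12,v13) [-++] → (0.806756, 0.9638, -0.298509)–(0.806756, 0.9638, -0.3938)  len=0.0953
  (v8,v13,v9) [-++] → (0.806756, 0.9638, -0.3938)–(0.9638, 0.9638, -0.414937)  len=0.1585
  (v12,v16,v17) [++-] → (-0.9638, 0.9638, 0.414937)–(-0.806756, 0.9638, 0.3938)  len=0.1585
  (v12,v17,v13) [+-+] → (-0.806756, 0.9638, 0.3938)–(-0.806756, 0.9638, 0.298509)  len=0.0953
  (v13,v17,v18) [+--] → (-0.806756, 0.9638, 0.298509)–(-0.806756, 0.9638, -0.3938)  len=0.6923
  (v13,v18,v14) [+-+] → (-0.806756, 0.9638, -0.3938)–(-0.880412, 0.9638, -0.403715)  len=0.0743
  (v14,v18,v19) [+-+] → (-0.880412, 0.9638, -0.403715)–(-0.9638, 0.9638, -0.414937)  len=0.0841
  (v15,v20,v16) [+-+] → (-2.11075, 0.9638, 0)–(-1.80255, 0.9638, 0.424272)  len=0.5244
  (v16,v20,v21) [+--] → (-1.80255, 0.9638, 0.424272)–(-1.64783, 0.9638, 0.6372)  len=0.2632
  (v16,v21,v17) [+--] → (-1.64783, 0.9638, 0.6372)–(-0.9638, 0.9638, 0.414937)  len=0.7192
  (v18,v23,v19) [--+] → (-1.39754, 0.9638, -0.555865)–(-0.9638, 0.9638, -0.414937)  len=0.4561
  (v19,v23,v24) [+--] → (-1.39754, 0.9638, -0.555865)–(-1.64783, 0.9638, -0.6372)  len=0.2632
  (v19,v24,v15) [+-+] → (-1.64783, 0.9638, -0.6372)–(-1.89918, 0.9638, -0.29117)  len=0.4277
  (v15,v24,v20) [+--] → (-1.89918, 0.9638, -0.29117)–(-2.11075, 0.9638, 0)  len=0.3599

Chained into 2 loop(s):
  loop 1: 12 segments, perimeter = 4.1182
  loop 2: 12 segments, perimeter = 4.1182
Total perimeter = 8.236


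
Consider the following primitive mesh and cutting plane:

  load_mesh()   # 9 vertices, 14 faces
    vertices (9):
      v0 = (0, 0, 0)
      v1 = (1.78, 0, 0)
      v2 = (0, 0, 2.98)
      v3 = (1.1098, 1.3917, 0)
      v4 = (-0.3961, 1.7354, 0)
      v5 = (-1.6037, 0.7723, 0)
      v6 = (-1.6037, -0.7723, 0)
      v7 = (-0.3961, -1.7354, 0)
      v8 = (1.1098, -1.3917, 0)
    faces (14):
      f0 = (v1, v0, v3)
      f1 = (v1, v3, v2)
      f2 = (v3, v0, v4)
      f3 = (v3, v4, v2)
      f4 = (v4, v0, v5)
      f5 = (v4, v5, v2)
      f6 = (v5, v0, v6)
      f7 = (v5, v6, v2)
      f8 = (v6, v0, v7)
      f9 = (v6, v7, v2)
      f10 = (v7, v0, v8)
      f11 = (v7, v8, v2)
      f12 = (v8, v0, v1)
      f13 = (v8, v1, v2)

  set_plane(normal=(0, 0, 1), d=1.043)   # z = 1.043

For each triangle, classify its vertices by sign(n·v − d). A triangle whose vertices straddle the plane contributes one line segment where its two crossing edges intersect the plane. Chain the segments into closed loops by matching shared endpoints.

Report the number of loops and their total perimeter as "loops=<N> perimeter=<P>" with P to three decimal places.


loops=1 perimeter=7.028

Straddling triangles (7 of 14):
  (v1,v3,v2) [--+] → (0.72137, 0.904605, 1.043)–(1.157, 0, 1.043)  len=1.0040
  (v3,v4,v2) [--+] → (-0.257465, 1.12801, 1.043)–(0.72137, 0.904605, 1.043)  len=1.0040
  (v4,v5,v2) [--+] → (-1.04241, 0.501995, 1.043)–(-0.257465, 1.12801, 1.043)  len=1.0040
  (v5,v6,v2) [--+] → (-1.04241, -0.501995, 1.043)–(-1.04241, 0.501995, 1.043)  len=1.0040
  (v6,v7,v2) [--+] → (-0.257465, -1.12801, 1.043)–(-1.04241, -0.501995, 1.043)  len=1.0040
  (v7,v8,v2) [--+] → (0.72137, -0.904605, 1.043)–(-0.257465, -1.12801, 1.043)  len=1.0040
  (v8,v1,v2) [--+] → (1.157, 0, 1.043)–(0.72137, -0.904605, 1.043)  len=1.0040

Chained into 1 loop(s):
  loop 1: 7 segments, perimeter = 7.0281
Total perimeter = 7.028


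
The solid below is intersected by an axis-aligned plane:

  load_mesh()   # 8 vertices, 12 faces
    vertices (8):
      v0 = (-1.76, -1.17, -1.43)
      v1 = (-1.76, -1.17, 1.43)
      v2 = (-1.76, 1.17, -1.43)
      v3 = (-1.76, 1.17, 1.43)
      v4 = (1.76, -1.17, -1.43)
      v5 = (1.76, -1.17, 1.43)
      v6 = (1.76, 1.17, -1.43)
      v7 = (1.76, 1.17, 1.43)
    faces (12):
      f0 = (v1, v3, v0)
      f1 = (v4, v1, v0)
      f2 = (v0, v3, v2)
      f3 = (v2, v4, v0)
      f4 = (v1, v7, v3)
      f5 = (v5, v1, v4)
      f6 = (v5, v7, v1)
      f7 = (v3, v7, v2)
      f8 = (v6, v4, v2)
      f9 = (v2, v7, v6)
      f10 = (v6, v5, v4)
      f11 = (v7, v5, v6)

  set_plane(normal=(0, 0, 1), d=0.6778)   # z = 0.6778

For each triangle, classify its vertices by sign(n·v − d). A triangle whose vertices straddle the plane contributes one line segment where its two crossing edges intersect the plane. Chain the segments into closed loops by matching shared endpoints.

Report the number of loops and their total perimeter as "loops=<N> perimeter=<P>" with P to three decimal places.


Straddling triangles (8 of 12):
  (v1,v3,v0) [++-] → (-1.76, 0.554564, 0.6778)–(-1.76, -1.17, 0.6778)  len=1.7246
  (v4,v1,v0) [-+-] → (-0.834215, -1.17, 0.6778)–(-1.76, -1.17, 0.6778)  len=0.9258
  (v0,v3,v2) [-+-] → (-1.76, 0.554564, 0.6778)–(-1.76, 1.17, 0.6778)  len=0.6154
  (v5,v1,v4) [++-] → (-0.834215, -1.17, 0.6778)–(1.76, -1.17, 0.6778)  len=2.5942
  (v3,v7,v2) [++-] → (0.834215, 1.17, 0.6778)–(-1.76, 1.17, 0.6778)  len=2.5942
  (v2,v7,v6) [-+-] → (0.834215, 1.17, 0.6778)–(1.76, 1.17, 0.6778)  len=0.9258
  (v6,v5,v4) [-+-] → (1.76, -0.554564, 0.6778)–(1.76, -1.17, 0.6778)  len=0.6154
  (v7,v5,v6) [++-] → (1.76, -0.554564, 0.6778)–(1.76, 1.17, 0.6778)  len=1.7246

Chained into 1 loop(s):
  loop 1: 8 segments, perimeter = 11.7200
Total perimeter = 11.720

loops=1 perimeter=11.720


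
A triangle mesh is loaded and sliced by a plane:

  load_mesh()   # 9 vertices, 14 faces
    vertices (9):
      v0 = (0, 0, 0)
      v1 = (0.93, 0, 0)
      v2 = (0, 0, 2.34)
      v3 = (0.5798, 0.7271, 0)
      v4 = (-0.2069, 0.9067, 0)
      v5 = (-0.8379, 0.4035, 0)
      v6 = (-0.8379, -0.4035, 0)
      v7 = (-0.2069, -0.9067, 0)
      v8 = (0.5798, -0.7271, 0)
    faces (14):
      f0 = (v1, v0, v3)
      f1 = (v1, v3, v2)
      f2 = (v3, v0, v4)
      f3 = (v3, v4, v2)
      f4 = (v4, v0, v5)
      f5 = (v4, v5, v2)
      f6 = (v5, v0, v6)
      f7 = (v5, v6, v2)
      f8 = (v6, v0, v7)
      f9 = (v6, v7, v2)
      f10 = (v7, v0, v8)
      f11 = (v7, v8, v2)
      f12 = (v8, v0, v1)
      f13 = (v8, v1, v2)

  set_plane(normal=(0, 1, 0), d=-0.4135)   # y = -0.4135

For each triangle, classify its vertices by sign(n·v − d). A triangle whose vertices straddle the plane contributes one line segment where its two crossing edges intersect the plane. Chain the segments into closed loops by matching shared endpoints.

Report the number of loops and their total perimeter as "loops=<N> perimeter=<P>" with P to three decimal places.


loops=1 perimeter=4.609

Straddling triangles (6 of 14):
  (v6,v0,v7) [++-] → (-0.0943566, -0.4135, 0)–(-0.82536, -0.4135, 0)  len=0.7310
  (v6,v7,v2) [+-+] → (-0.82536, -0.4135, 0)–(-0.0943566, -0.4135, 1.27284)  len=1.4678
  (v7,v0,v8) [-+-] → (-0.0943566, -0.4135, 0)–(0.329731, -0.4135, 0)  len=0.4241
  (v7,v8,v2) [--+] → (0.329731, -0.4135, 1.00925)–(-0.0943566, -0.4135, 1.27284)  len=0.4993
  (v8,v0,v1) [-++] → (0.329731, -0.4135, 0)–(0.730842, -0.4135, 0)  len=0.4011
  (v8,v1,v2) [-++] → (0.730842, -0.4135, 0)–(0.329731, -0.4135, 1.00925)  len=1.0860

Chained into 1 loop(s):
  loop 1: 6 segments, perimeter = 4.6094
Total perimeter = 4.609


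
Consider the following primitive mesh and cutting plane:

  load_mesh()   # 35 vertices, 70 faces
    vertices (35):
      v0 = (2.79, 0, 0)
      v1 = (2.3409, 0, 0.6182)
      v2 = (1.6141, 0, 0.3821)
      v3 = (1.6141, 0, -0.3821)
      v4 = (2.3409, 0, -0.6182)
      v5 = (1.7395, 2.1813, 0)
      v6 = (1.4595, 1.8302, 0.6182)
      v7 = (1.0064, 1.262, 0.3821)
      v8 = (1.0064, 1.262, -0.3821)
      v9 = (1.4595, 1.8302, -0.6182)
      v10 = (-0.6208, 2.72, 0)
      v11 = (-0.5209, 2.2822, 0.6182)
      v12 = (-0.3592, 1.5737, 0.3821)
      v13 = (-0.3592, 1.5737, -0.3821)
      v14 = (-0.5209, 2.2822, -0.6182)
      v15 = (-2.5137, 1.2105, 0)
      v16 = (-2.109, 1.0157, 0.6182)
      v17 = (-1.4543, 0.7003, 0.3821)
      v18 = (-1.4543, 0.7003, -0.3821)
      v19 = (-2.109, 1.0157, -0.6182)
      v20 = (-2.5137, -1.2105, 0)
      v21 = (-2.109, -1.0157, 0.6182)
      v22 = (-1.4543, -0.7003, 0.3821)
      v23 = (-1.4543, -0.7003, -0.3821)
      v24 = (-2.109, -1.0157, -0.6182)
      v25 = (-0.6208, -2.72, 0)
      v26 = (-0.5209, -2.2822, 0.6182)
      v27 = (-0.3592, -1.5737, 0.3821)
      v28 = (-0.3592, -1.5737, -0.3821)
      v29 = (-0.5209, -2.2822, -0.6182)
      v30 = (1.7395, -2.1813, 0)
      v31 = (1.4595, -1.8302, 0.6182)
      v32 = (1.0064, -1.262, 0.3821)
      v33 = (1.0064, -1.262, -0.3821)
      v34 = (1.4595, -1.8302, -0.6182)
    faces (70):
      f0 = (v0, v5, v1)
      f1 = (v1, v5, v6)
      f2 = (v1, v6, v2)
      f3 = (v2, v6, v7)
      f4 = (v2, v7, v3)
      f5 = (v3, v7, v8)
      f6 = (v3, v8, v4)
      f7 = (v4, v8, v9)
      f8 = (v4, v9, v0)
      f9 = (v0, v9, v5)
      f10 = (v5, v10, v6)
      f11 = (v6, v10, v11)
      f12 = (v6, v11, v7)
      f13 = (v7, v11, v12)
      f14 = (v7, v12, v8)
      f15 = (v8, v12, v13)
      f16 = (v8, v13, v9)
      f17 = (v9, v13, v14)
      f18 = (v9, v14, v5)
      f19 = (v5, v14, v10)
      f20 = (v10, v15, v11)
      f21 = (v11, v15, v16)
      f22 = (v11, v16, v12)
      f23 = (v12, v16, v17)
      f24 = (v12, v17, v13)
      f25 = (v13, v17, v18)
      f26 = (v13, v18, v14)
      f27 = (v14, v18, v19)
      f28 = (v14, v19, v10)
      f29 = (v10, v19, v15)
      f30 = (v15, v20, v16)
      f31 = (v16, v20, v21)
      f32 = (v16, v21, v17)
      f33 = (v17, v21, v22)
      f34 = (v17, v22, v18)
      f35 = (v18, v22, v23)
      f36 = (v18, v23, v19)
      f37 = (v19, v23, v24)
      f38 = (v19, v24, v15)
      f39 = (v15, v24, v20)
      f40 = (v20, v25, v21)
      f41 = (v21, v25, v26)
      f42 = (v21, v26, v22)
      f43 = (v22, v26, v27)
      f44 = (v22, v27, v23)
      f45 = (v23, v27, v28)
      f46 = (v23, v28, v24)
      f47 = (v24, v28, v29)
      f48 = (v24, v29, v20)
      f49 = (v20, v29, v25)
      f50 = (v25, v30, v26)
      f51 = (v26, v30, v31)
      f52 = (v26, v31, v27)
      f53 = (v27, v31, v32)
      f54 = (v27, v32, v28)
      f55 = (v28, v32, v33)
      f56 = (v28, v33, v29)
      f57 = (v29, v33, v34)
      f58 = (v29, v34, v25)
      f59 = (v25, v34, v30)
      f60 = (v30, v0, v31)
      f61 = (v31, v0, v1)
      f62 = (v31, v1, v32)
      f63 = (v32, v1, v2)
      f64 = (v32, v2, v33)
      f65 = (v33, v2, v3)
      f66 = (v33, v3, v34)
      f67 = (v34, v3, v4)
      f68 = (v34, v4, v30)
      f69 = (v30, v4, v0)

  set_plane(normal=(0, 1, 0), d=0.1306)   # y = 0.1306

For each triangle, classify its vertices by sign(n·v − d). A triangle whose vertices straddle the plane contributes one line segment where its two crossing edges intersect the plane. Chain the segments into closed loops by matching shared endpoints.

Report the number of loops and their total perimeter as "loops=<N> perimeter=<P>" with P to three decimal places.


Straddling triangles (20 of 70):
  (v0,v5,v1) [-+-] → (2.7271, 0.1306, 0)–(2.30489, 0.1306, 0.581187)  len=0.7184
  (v1,v5,v6) [-++] → (2.30489, 0.1306, 0.581187)–(2.278, 0.1306, 0.6182)  len=0.0457
  (v1,v6,v2) [-+-] → (2.278, 0.1306, 0.6182)–(1.60307, 0.1306, 0.398948)  len=0.7097
  (v2,v6,v7) [-++] → (1.60307, 0.1306, 0.398948)–(1.55121, 0.1306, 0.3821)  len=0.0545
  (v2,v7,v3) [-+-] → (1.55121, 0.1306, 0.3821)–(1.55121, 0.1306, -0.303016)  len=0.6851
  (v3,v7,v8) [-++] → (1.55121, 0.1306, -0.303016)–(1.55121, 0.1306, -0.3821)  len=0.0791
  (v3,v8,v4) [-+-] → (1.55121, 0.1306, -0.3821)–(2.2028, 0.1306, -0.593767)  len=0.6851
  (v4,v8,v9) [-++] → (2.2028, 0.1306, -0.593767)–(2.278, 0.1306, -0.6182)  len=0.0791
  (v4,v9,v0) [-+-] → (2.278, 0.1306, -0.6182)–(2.69506, 0.1306, -0.0441137)  len=0.7096
  (v0,v9,v5) [-++] → (2.69506, 0.1306, -0.0441137)–(2.7271, 0.1306, 0)  len=0.0545
  (v15,v20,v16) [+-+] → (-2.5137, 0.1306, 0)–(-2.2699, 0.1306, 0.372414)  len=0.4451
  (v16,v20,v21) [+--] → (-2.2699, 0.1306, 0.372414)–(-2.109, 0.1306, 0.6182)  len=0.2938
  (v16,v21,v17) [+-+] → (-2.109, 0.1306, 0.6182)–(-1.67166, 0.1306, 0.460484)  len=0.4649
  (v17,v21,v22) [+--] → (-1.67166, 0.1306, 0.460484)–(-1.4543, 0.1306, 0.3821)  len=0.2311
  (v17,v22,v18) [+-+] → (-1.4543, 0.1306, 0.3821)–(-1.4543, 0.1306, -0.0712584)  len=0.4534
  (v18,v22,v23) [+--] → (-1.4543, 0.1306, -0.0712584)–(-1.4543, 0.1306, -0.3821)  len=0.3108
  (v18,v23,v19) [+-+] → (-1.4543, 0.1306, -0.3821)–(-1.77131, 0.1306, -0.496421)  len=0.3370
  (v19,v23,v24) [+--] → (-1.77131, 0.1306, -0.496421)–(-2.109, 0.1306, -0.6182)  len=0.3590
  (v19,v24,v15) [+-+] → (-2.109, 0.1306, -0.6182)–(-2.31739, 0.1306, -0.299881)  len=0.3805
  (v15,v24,v20) [+--] → (-2.31739, 0.1306, -0.299881)–(-2.5137, 0.1306, 0)  len=0.3584

Chained into 2 loop(s):
  loop 1: 10 segments, perimeter = 3.8208
  loop 2: 10 segments, perimeter = 3.6339
Total perimeter = 7.455

loops=2 perimeter=7.455


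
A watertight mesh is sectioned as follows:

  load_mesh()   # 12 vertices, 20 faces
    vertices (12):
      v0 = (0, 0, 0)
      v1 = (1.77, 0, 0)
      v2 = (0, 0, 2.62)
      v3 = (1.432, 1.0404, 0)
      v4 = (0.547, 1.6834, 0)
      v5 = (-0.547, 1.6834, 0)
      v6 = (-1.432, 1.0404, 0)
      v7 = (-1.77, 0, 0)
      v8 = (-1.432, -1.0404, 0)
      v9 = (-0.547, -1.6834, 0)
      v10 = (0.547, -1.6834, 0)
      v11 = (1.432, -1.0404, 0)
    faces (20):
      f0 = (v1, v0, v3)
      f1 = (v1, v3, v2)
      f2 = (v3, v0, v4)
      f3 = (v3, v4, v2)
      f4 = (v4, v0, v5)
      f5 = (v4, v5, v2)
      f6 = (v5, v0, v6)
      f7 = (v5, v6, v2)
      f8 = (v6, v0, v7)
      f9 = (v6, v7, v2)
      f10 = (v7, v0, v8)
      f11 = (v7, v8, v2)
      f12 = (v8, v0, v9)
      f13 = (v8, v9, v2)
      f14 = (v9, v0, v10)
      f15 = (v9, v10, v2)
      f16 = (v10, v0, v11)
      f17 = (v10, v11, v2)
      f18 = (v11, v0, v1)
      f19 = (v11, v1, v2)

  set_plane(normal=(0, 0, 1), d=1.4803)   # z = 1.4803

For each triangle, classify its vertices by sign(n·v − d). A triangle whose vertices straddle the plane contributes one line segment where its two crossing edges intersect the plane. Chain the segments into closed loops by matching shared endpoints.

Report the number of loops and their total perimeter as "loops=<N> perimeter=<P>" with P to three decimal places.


Straddling triangles (10 of 20):
  (v1,v3,v2) [--+] → (0.62292, 0.452574, 1.4803)–(0.76995, 0, 1.4803)  len=0.4759
  (v3,v4,v2) [--+] → (0.237945, 0.732279, 1.4803)–(0.62292, 0.452574, 1.4803)  len=0.4759
  (v4,v5,v2) [--+] → (-0.237945, 0.732279, 1.4803)–(0.237945, 0.732279, 1.4803)  len=0.4759
  (v5,v6,v2) [--+] → (-0.62292, 0.452574, 1.4803)–(-0.237945, 0.732279, 1.4803)  len=0.4759
  (v6,v7,v2) [--+] → (-0.76995, 0, 1.4803)–(-0.62292, 0.452574, 1.4803)  len=0.4759
  (v7,v8,v2) [--+] → (-0.62292, -0.452574, 1.4803)–(-0.76995, 0, 1.4803)  len=0.4759
  (v8,v9,v2) [--+] → (-0.237945, -0.732279, 1.4803)–(-0.62292, -0.452574, 1.4803)  len=0.4759
  (v9,v10,v2) [--+] → (0.237945, -0.732279, 1.4803)–(-0.237945, -0.732279, 1.4803)  len=0.4759
  (v10,v11,v2) [--+] → (0.62292, -0.452574, 1.4803)–(0.237945, -0.732279, 1.4803)  len=0.4759
  (v11,v1,v2) [--+] → (0.76995, 0, 1.4803)–(0.62292, -0.452574, 1.4803)  len=0.4759

Chained into 1 loop(s):
  loop 1: 10 segments, perimeter = 4.7586
Total perimeter = 4.759

loops=1 perimeter=4.759


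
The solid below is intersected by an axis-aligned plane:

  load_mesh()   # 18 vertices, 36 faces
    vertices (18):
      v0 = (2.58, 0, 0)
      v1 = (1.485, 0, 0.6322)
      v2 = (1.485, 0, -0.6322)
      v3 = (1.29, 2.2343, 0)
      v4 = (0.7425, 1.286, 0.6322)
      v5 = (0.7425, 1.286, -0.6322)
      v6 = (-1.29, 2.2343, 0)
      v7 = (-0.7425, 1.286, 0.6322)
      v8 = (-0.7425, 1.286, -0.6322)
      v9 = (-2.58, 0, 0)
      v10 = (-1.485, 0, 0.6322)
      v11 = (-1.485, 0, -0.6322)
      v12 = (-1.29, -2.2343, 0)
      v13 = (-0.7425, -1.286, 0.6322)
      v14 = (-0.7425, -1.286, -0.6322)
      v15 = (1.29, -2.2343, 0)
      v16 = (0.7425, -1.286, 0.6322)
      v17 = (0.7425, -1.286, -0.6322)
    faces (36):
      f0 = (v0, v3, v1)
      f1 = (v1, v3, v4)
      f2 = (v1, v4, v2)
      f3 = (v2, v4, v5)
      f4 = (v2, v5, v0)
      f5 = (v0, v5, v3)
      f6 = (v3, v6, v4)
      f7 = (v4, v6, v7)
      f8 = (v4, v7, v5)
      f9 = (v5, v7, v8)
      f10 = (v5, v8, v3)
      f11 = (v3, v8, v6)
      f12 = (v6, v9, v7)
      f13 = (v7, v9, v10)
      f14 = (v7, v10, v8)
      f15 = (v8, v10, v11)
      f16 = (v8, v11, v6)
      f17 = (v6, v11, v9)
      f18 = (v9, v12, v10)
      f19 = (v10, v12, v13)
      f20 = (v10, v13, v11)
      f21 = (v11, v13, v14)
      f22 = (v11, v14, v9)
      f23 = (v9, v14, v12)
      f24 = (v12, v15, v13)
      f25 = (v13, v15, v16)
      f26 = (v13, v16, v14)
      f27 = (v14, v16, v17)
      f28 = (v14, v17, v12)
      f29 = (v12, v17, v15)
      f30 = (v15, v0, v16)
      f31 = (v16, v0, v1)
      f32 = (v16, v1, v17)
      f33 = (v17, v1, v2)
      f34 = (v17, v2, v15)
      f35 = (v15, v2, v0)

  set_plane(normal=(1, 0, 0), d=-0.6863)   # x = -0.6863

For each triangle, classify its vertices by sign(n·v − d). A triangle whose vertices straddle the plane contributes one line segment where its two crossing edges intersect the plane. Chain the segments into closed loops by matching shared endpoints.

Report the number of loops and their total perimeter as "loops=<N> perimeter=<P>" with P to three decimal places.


Straddling triangles (12 of 36):
  (v3,v6,v4) [+-+] → (-0.6863, 2.2343, 0)–(-0.6863, 1.95263, 0.187778)  len=0.3385
  (v4,v6,v7) [+--] → (-0.6863, 1.95263, 0.187778)–(-0.6863, 1.286, 0.6322)  len=0.8012
  (v4,v7,v5) [+-+] → (-0.6863, 1.286, 0.6322)–(-0.6863, 1.286, 0.584349)  len=0.0479
  (v5,v7,v8) [+--] → (-0.6863, 1.286, 0.584349)–(-0.6863, 1.286, -0.6322)  len=1.2165
  (v5,v8,v3) [+-+] → (-0.6863, 1.286, -0.6322)–(-0.6863, 1.31222, -0.614719)  len=0.0315
  (v3,v8,v6) [+--] → (-0.6863, 1.31222, -0.614719)–(-0.6863, 2.2343, 0)  len=1.1082
  (v12,v15,v13) [-+-] → (-0.6863, -2.2343, 0)–(-0.6863, -1.31222, 0.614719)  len=1.1082
  (v13,v15,v16) [-++] → (-0.6863, -1.31222, 0.614719)–(-0.6863, -1.286, 0.6322)  len=0.0315
  (v13,v16,v14) [-+-] → (-0.6863, -1.286, 0.6322)–(-0.6863, -1.286, -0.584349)  len=1.2165
  (v14,v16,v17) [-++] → (-0.6863, -1.286, -0.584349)–(-0.6863, -1.286, -0.6322)  len=0.0479
  (v14,v17,v12) [-+-] → (-0.6863, -1.286, -0.6322)–(-0.6863, -1.95263, -0.187778)  len=0.8012
  (v12,v17,v15) [-++] → (-0.6863, -1.95263, -0.187778)–(-0.6863, -2.2343, 0)  len=0.3385

Chained into 2 loop(s):
  loop 1: 6 segments, perimeter = 3.5438
  loop 2: 6 segments, perimeter = 3.5438
Total perimeter = 7.088

loops=2 perimeter=7.088


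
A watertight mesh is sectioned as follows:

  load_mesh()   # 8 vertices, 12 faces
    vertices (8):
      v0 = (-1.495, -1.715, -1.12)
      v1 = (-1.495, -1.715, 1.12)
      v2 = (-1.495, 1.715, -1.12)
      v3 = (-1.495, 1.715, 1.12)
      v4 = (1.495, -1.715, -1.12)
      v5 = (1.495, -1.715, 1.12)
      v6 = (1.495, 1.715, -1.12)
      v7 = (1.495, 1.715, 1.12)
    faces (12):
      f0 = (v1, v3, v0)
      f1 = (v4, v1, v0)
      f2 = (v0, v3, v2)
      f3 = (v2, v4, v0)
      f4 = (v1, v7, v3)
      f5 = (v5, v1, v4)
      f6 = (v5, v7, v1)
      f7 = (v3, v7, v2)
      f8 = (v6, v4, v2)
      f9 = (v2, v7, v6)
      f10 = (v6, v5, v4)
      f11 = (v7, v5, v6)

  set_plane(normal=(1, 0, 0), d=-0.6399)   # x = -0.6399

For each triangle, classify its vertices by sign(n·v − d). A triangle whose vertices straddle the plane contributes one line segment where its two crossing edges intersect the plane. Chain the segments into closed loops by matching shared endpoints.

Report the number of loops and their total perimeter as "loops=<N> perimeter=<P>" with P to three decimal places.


Straddling triangles (8 of 12):
  (v4,v1,v0) [+--] → (-0.6399, -1.715, 0.47939)–(-0.6399, -1.715, -1.12)  len=1.5994
  (v2,v4,v0) [-+-] → (-0.6399, 0.734066, -1.12)–(-0.6399, -1.715, -1.12)  len=2.4491
  (v1,v7,v3) [-+-] → (-0.6399, -0.734066, 1.12)–(-0.6399, 1.715, 1.12)  len=2.4491
  (v5,v1,v4) [+-+] → (-0.6399, -1.715, 1.12)–(-0.6399, -1.715, 0.47939)  len=0.6406
  (v5,v7,v1) [++-] → (-0.6399, -0.734066, 1.12)–(-0.6399, -1.715, 1.12)  len=0.9809
  (v3,v7,v2) [-+-] → (-0.6399, 1.715, 1.12)–(-0.6399, 1.715, -0.47939)  len=1.5994
  (v6,v4,v2) [++-] → (-0.6399, 0.734066, -1.12)–(-0.6399, 1.715, -1.12)  len=0.9809
  (v2,v7,v6) [-++] → (-0.6399, 1.715, -0.47939)–(-0.6399, 1.715, -1.12)  len=0.6406

Chained into 1 loop(s):
  loop 1: 8 segments, perimeter = 11.3400
Total perimeter = 11.340

loops=1 perimeter=11.340


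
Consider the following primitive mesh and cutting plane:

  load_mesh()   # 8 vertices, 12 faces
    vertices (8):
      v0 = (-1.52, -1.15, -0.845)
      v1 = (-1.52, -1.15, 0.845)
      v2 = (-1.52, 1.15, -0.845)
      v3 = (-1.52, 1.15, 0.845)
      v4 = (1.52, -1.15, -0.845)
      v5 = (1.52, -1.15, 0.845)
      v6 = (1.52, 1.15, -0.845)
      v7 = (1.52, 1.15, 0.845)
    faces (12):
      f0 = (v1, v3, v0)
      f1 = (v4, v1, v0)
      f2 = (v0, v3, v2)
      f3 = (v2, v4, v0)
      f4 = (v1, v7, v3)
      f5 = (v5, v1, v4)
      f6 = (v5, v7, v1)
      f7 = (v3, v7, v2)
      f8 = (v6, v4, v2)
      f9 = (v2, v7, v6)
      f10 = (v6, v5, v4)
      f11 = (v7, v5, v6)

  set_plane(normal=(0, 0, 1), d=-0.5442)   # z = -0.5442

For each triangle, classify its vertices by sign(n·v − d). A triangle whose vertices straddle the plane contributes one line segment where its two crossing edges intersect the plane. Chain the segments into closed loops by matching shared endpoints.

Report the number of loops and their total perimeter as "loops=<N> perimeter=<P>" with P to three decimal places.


loops=1 perimeter=10.680

Straddling triangles (8 of 12):
  (v1,v3,v0) [++-] → (-1.52, -0.740627, -0.5442)–(-1.52, -1.15, -0.5442)  len=0.4094
  (v4,v1,v0) [-+-] → (0.978916, -1.15, -0.5442)–(-1.52, -1.15, -0.5442)  len=2.4989
  (v0,v3,v2) [-+-] → (-1.52, -0.740627, -0.5442)–(-1.52, 1.15, -0.5442)  len=1.8906
  (v5,v1,v4) [++-] → (0.978916, -1.15, -0.5442)–(1.52, -1.15, -0.5442)  len=0.5411
  (v3,v7,v2) [++-] → (-0.978916, 1.15, -0.5442)–(-1.52, 1.15, -0.5442)  len=0.5411
  (v2,v7,v6) [-+-] → (-0.978916, 1.15, -0.5442)–(1.52, 1.15, -0.5442)  len=2.4989
  (v6,v5,v4) [-+-] → (1.52, 0.740627, -0.5442)–(1.52, -1.15, -0.5442)  len=1.8906
  (v7,v5,v6) [++-] → (1.52, 0.740627, -0.5442)–(1.52, 1.15, -0.5442)  len=0.4094

Chained into 1 loop(s):
  loop 1: 8 segments, perimeter = 10.6800
Total perimeter = 10.680


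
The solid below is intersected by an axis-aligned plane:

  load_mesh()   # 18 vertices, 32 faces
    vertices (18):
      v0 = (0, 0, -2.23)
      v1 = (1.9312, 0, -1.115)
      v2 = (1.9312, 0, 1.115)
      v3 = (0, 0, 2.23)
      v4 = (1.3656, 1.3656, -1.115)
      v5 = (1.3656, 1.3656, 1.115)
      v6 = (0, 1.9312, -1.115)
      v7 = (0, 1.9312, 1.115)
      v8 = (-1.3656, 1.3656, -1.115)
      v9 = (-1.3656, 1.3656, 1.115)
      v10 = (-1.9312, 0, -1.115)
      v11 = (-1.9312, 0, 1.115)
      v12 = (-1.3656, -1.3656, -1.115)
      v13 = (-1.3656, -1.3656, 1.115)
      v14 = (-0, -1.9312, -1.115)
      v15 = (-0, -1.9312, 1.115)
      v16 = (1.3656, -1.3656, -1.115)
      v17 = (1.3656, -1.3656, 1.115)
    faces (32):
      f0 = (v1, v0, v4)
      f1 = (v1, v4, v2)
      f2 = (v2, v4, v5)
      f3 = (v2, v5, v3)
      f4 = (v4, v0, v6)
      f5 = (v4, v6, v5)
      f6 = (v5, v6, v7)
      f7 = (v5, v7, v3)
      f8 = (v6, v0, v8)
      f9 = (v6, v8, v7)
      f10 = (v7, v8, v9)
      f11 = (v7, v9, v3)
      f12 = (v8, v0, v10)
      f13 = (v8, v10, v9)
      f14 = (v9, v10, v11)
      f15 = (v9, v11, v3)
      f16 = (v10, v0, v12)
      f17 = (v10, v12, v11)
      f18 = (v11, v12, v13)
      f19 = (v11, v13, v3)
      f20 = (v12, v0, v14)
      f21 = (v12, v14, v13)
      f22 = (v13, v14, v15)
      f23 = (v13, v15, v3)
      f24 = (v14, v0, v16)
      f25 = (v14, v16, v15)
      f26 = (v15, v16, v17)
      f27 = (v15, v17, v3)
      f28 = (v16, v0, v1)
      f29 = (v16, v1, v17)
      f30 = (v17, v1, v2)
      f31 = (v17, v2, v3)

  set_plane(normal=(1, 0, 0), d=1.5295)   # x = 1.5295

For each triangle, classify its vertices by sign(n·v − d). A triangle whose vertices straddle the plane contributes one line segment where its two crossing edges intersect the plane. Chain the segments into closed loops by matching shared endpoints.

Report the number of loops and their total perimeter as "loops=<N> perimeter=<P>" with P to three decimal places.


Straddling triangles (8 of 32):
  (v1,v0,v4) [+--] → (1.5295, 0, -1.34693)–(1.5295, 0.969875, -1.115)  len=0.9972
  (v1,v4,v2) [+-+] → (1.5295, 0.969875, -1.115)–(1.5295, 0.969875, -0.468789)  len=0.6462
  (v2,v4,v5) [+--] → (1.5295, 0.969875, -0.468789)–(1.5295, 0.969875, 1.115)  len=1.5838
  (v2,v5,v3) [+--] → (1.5295, 0.969875, 1.115)–(1.5295, 0, 1.34693)  len=0.9972
  (v16,v0,v1) [--+] → (1.5295, 0, -1.34693)–(1.5295, -0.969875, -1.115)  len=0.9972
  (v16,v1,v17) [-+-] → (1.5295, -0.969875, -1.115)–(1.5295, -0.969875, 0.468789)  len=1.5838
  (v17,v1,v2) [-++] → (1.5295, -0.969875, 0.468789)–(1.5295, -0.969875, 1.115)  len=0.6462
  (v17,v2,v3) [-+-] → (1.5295, -0.969875, 1.115)–(1.5295, 0, 1.34693)  len=0.9972

Chained into 1 loop(s):
  loop 1: 8 segments, perimeter = 8.4489
Total perimeter = 8.449

loops=1 perimeter=8.449


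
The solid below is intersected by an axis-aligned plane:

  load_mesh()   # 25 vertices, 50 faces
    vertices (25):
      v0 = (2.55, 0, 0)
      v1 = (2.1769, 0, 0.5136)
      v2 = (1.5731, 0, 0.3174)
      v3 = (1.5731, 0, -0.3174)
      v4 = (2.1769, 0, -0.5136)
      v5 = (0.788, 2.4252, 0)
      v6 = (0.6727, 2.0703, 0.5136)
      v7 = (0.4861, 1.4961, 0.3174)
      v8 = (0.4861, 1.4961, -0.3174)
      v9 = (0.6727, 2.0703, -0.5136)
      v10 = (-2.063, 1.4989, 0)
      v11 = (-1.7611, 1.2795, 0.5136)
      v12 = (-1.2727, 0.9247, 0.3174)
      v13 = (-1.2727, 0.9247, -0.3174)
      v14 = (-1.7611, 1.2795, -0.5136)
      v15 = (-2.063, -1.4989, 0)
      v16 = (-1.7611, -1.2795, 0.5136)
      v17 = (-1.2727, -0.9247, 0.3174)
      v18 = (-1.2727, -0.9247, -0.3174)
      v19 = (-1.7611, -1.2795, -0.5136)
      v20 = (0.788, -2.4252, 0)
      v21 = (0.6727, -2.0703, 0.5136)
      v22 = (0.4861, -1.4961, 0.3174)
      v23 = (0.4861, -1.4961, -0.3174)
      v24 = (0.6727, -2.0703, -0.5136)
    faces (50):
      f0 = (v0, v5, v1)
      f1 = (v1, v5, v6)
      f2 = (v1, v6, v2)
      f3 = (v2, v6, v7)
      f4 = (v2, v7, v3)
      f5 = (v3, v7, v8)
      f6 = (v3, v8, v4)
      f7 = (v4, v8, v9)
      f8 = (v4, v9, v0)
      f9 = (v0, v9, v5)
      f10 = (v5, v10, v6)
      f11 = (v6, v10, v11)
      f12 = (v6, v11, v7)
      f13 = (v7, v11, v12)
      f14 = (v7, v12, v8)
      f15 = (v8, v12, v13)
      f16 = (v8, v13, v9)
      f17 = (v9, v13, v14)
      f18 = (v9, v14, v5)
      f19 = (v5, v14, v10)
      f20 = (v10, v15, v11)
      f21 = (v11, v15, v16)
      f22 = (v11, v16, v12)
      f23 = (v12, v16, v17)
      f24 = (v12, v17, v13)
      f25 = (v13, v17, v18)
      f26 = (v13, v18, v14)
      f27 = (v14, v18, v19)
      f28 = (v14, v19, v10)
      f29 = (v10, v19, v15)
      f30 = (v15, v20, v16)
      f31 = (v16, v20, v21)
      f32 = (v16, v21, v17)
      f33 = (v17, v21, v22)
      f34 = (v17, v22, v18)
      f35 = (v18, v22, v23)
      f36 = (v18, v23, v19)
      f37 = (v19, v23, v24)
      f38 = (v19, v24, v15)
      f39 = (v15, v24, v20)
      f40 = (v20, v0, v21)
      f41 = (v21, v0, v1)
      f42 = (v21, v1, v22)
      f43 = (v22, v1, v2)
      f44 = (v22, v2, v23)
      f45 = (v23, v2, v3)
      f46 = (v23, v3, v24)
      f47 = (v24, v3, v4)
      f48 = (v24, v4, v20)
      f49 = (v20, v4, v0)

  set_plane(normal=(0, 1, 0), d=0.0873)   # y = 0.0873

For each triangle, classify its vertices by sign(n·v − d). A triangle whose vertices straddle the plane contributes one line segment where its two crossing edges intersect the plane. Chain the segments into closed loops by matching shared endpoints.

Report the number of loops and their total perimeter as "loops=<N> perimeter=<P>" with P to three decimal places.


Straddling triangles (20 of 50):
  (v0,v5,v1) [-+-] → (2.48657, 0.0873, 0)–(2.1269, 0.0873, 0.495112)  len=0.6120
  (v1,v5,v6) [-++] → (2.1269, 0.0873, 0.495112)–(2.11347, 0.0873, 0.5136)  len=0.0229
  (v1,v6,v2) [-+-] → (2.11347, 0.0873, 0.5136)–(1.53513, 0.0873, 0.325673)  len=0.6081
  (v2,v6,v7) [-++] → (1.53513, 0.0873, 0.325673)–(1.50967, 0.0873, 0.3174)  len=0.0268
  (v2,v7,v3) [-+-] → (1.50967, 0.0873, 0.3174)–(1.50967, 0.0873, -0.280358)  len=0.5978
  (v3,v7,v8) [-++] → (1.50967, 0.0873, -0.280358)–(1.50967, 0.0873, -0.3174)  len=0.0370
  (v3,v8,v4) [-+-] → (1.50967, 0.0873, -0.3174)–(2.07824, 0.0873, -0.502151)  len=0.5978
  (v4,v8,v9) [-++] → (2.07824, 0.0873, -0.502151)–(2.11347, 0.0873, -0.5136)  len=0.0370
  (v4,v9,v0) [-+-] → (2.11347, 0.0873, -0.5136)–(2.47084, 0.0873, -0.0216574)  len=0.6080
  (v0,v9,v5) [-++] → (2.47084, 0.0873, -0.0216574)–(2.48657, 0.0873, 0)  len=0.0268
  (v10,v15,v11) [+-+] → (-2.063, 0.0873, 0)–(-1.89064, 0.0873, 0.293216)  len=0.3401
  (v11,v15,v16) [+--] → (-1.89064, 0.0873, 0.293216)–(-1.7611, 0.0873, 0.5136)  len=0.2556
  (v11,v16,v12) [+-+] → (-1.7611, 0.0873, 0.5136)–(-1.45825, 0.0873, 0.391939)  len=0.3264
  (v12,v16,v17) [+--] → (-1.45825, 0.0873, 0.391939)–(-1.2727, 0.0873, 0.3174)  len=0.2000
  (v12,v17,v13) [+-+] → (-1.2727, 0.0873, 0.3174)–(-1.2727, 0.0873, -0.0299654)  len=0.3474
  (v13,v17,v18) [+--] → (-1.2727, 0.0873, -0.0299654)–(-1.2727, 0.0873, -0.3174)  len=0.2874
  (v13,v18,v14) [+-+] → (-1.2727, 0.0873, -0.3174)–(-1.49694, 0.0873, -0.40748)  len=0.2417
  (v14,v18,v19) [+--] → (-1.49694, 0.0873, -0.40748)–(-1.7611, 0.0873, -0.5136)  len=0.2847
  (v14,v19,v10) [+-+] → (-1.7611, 0.0873, -0.5136)–(-1.90962, 0.0873, -0.260941)  len=0.2931
  (v10,v19,v15) [+--] → (-1.90962, 0.0873, -0.260941)–(-2.063, 0.0873, 0)  len=0.3027

Chained into 2 loop(s):
  loop 1: 10 segments, perimeter = 3.1742
  loop 2: 10 segments, perimeter = 2.8790
Total perimeter = 6.053

loops=2 perimeter=6.053
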